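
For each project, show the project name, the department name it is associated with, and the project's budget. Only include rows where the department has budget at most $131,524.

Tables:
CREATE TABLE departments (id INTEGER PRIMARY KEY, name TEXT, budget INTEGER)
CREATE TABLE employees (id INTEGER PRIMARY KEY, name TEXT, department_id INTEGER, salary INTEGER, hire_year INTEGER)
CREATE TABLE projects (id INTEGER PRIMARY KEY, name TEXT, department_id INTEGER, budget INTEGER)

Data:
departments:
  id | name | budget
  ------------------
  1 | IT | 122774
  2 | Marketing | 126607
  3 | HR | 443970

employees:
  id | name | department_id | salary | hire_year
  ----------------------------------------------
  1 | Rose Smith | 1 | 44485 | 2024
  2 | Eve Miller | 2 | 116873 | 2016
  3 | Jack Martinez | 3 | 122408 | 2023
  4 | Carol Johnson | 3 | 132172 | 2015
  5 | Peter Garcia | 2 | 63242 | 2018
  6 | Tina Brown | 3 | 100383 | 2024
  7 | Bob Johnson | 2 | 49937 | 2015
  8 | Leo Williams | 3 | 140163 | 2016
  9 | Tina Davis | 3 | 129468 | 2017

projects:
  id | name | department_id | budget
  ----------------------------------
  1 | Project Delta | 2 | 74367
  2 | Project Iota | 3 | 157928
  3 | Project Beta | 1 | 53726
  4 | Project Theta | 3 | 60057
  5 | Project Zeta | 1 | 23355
SELECT c.name, p.name AS department, c.budget FROM projects c JOIN departments p ON c.department_id = p.id WHERE p.budget <= 131524

Execution result:
name | department | budget
Project Delta | Marketing | 74367
Project Beta | IT | 53726
Project Zeta | IT | 23355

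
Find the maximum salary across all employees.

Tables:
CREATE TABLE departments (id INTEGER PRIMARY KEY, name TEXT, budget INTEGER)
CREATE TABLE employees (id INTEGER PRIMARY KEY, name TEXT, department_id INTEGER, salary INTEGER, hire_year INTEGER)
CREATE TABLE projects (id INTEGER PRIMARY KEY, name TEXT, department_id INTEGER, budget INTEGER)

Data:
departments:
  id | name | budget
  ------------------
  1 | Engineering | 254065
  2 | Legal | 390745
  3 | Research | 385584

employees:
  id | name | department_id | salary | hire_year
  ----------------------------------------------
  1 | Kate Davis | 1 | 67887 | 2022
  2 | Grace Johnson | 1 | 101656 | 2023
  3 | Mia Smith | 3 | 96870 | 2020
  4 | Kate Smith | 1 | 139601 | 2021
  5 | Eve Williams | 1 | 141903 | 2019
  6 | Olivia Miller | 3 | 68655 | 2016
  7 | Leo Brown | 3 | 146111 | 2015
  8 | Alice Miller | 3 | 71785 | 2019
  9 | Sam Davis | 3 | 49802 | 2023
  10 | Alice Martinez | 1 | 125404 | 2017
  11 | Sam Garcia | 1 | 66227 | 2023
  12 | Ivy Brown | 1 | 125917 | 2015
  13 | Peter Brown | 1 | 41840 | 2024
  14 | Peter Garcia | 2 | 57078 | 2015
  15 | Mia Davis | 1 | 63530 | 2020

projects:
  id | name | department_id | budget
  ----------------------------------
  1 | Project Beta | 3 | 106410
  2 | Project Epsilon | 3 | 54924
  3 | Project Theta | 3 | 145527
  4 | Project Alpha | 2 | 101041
SELECT MAX(salary) FROM employees

Execution result:
146111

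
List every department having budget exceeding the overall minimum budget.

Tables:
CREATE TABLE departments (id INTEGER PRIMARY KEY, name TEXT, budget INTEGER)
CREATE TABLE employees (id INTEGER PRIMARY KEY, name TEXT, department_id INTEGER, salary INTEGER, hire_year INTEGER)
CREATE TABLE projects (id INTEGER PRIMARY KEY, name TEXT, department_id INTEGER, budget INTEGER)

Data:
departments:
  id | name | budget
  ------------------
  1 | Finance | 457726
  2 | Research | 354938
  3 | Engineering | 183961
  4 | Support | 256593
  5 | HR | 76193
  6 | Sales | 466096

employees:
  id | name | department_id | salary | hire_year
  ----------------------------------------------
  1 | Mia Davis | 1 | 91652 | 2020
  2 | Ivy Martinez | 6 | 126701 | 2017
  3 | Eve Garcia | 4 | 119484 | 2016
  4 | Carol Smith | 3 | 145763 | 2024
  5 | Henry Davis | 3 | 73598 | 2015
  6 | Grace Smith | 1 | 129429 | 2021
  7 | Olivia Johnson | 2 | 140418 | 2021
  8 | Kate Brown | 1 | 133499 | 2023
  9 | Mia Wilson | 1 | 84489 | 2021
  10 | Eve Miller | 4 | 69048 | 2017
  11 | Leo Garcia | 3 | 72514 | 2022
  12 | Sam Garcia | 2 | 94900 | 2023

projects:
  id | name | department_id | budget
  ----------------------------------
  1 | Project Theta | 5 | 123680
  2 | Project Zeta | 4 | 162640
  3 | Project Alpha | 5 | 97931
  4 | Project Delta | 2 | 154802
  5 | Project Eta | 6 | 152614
SELECT name, budget FROM departments WHERE budget > (SELECT MIN(budget) FROM departments)

Execution result:
name | budget
Finance | 457726
Research | 354938
Engineering | 183961
Support | 256593
Sales | 466096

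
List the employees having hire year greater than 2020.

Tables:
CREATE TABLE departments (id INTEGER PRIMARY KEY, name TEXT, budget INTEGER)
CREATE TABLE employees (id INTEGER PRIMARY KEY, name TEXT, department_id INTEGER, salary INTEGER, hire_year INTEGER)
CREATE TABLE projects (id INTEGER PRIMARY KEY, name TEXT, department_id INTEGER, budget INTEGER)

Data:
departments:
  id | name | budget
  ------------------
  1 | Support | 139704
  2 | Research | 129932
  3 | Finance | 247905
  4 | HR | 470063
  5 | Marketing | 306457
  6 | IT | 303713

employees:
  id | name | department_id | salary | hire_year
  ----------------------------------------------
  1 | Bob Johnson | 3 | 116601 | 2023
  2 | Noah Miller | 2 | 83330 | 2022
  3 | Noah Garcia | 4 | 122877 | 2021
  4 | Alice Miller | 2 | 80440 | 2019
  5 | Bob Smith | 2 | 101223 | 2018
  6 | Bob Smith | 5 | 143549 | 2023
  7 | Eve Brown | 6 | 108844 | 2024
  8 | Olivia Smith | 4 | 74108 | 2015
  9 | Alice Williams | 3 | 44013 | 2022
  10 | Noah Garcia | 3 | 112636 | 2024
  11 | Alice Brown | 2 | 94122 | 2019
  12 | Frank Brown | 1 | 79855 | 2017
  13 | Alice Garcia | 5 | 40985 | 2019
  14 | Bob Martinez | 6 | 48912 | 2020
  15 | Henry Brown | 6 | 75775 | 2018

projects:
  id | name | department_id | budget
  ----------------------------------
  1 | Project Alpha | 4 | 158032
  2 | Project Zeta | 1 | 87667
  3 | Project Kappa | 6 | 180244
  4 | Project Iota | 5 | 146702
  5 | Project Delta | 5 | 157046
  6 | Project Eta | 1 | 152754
SELECT name, hire_year FROM employees WHERE hire_year > 2020

Execution result:
name | hire_year
Bob Johnson | 2023
Noah Miller | 2022
Noah Garcia | 2021
Bob Smith | 2023
Eve Brown | 2024
Alice Williams | 2022
Noah Garcia | 2024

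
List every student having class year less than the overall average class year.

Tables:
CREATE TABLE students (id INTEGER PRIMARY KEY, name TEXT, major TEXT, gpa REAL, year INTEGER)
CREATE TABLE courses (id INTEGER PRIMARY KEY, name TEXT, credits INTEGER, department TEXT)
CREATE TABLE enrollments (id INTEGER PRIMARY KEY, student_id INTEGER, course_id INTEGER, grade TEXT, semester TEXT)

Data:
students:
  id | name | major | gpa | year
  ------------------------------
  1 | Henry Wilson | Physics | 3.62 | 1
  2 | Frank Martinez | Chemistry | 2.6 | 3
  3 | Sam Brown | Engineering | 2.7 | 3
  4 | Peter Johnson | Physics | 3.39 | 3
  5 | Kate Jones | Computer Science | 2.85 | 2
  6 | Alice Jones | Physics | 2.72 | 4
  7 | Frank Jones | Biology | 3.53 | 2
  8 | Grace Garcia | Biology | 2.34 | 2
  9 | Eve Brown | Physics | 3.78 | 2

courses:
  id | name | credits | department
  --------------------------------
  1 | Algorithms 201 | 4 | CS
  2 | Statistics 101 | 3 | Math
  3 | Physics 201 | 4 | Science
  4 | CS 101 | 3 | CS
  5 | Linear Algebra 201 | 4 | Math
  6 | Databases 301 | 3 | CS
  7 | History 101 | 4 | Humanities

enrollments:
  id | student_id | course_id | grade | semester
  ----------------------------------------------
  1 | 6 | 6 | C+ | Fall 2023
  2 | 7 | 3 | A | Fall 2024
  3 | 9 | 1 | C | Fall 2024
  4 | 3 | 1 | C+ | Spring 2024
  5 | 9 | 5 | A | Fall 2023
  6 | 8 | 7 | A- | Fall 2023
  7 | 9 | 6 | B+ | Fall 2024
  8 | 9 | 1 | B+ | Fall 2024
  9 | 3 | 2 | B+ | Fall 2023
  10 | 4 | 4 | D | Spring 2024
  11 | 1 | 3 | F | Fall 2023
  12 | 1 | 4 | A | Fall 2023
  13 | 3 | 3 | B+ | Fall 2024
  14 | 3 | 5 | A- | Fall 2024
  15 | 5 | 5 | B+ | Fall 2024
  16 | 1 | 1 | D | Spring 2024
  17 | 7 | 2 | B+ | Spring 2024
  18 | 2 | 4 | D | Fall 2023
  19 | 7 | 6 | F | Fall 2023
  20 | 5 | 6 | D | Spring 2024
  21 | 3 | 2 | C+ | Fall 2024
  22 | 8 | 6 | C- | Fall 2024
SELECT name, year FROM students WHERE year < (SELECT AVG(year) FROM students)

Execution result:
name | year
Henry Wilson | 1
Kate Jones | 2
Frank Jones | 2
Grace Garcia | 2
Eve Brown | 2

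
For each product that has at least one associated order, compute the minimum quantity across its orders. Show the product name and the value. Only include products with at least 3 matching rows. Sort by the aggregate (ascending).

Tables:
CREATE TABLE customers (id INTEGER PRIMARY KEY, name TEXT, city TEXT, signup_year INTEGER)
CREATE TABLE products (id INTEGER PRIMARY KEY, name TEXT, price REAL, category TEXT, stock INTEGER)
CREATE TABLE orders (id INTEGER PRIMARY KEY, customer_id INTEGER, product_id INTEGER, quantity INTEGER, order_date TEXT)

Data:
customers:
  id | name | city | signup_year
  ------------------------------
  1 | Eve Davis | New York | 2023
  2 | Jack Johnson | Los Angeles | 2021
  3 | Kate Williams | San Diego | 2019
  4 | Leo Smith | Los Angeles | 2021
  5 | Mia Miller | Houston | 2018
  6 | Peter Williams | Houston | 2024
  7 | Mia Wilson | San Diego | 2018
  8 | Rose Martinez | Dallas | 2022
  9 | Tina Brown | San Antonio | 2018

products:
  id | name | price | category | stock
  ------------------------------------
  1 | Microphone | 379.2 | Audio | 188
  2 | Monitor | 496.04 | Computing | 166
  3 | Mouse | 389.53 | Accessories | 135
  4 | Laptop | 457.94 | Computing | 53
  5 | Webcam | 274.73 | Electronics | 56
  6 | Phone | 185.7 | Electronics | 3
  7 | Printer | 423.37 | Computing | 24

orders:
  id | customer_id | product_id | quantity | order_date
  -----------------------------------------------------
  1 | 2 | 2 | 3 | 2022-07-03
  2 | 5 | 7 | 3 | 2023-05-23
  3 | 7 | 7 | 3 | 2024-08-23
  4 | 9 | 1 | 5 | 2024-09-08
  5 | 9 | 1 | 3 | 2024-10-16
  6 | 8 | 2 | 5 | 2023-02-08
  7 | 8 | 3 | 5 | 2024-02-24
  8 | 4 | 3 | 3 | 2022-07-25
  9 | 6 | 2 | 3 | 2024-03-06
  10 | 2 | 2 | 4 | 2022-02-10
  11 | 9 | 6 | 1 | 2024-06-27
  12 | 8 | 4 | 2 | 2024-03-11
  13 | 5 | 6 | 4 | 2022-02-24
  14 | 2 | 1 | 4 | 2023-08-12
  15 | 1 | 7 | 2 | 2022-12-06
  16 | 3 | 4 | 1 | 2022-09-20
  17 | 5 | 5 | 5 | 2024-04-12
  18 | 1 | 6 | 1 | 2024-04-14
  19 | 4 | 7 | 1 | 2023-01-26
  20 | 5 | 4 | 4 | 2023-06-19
SELECT p.name, MIN(c.quantity) AS min_quantity FROM orders c JOIN products p ON c.product_id = p.id GROUP BY p.id, p.name HAVING COUNT(*) >= 3 ORDER BY min_quantity ASC

Execution result:
name | min_quantity
Laptop | 1
Phone | 1
Printer | 1
Microphone | 3
Monitor | 3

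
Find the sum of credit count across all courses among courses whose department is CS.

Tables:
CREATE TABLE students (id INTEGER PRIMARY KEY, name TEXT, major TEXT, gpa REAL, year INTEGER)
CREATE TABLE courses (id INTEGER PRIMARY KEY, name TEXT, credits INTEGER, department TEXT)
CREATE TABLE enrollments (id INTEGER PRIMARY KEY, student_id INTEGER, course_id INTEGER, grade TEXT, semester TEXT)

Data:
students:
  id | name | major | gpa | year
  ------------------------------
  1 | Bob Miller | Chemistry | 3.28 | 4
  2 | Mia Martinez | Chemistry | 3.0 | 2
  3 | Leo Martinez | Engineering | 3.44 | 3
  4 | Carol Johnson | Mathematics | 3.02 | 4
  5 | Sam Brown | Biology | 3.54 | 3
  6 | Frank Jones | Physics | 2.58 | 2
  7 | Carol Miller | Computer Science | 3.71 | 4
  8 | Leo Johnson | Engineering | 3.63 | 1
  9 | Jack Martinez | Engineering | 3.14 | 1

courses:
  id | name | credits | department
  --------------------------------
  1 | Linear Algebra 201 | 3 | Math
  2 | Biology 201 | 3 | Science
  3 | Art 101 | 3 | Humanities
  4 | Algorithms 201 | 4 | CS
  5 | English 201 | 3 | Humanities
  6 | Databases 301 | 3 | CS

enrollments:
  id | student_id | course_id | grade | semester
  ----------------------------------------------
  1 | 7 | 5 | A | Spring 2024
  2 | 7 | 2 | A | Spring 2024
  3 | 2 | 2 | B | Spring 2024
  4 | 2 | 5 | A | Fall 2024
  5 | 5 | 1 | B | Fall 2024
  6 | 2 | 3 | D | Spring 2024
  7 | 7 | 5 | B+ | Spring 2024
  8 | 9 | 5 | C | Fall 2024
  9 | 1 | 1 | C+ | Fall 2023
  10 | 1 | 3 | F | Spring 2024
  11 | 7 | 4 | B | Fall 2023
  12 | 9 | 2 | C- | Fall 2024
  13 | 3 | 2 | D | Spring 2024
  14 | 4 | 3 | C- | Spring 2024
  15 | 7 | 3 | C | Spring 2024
SELECT SUM(credits) FROM courses WHERE department = 'CS'

Execution result:
7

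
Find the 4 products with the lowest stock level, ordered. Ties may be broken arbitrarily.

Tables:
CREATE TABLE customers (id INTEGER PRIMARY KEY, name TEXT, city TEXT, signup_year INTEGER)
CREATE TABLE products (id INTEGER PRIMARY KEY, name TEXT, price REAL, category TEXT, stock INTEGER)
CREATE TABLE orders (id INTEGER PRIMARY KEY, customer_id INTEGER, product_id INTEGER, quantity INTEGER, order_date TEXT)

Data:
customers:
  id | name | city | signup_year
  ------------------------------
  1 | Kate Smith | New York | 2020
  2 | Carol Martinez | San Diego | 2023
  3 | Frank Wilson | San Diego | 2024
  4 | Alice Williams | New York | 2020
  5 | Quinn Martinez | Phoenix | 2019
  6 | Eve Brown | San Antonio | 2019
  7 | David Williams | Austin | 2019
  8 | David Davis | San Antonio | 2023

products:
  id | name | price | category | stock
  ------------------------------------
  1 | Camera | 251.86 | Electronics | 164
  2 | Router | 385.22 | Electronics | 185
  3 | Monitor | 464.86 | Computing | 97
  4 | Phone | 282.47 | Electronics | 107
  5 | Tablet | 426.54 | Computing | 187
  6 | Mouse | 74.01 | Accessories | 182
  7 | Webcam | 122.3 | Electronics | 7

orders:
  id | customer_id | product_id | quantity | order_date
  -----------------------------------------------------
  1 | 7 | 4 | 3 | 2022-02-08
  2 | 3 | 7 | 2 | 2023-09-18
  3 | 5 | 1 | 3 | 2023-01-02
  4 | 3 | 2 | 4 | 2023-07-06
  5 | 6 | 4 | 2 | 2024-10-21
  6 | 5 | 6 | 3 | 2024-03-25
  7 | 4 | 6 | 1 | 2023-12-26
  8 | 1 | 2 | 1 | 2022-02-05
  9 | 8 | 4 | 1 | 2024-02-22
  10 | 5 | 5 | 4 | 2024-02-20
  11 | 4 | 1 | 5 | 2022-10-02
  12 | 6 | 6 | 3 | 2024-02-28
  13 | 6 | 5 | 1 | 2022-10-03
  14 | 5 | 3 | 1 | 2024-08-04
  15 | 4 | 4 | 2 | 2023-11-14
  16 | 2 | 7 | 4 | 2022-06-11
SELECT name, stock FROM products ORDER BY stock ASC LIMIT 4

Execution result:
name | stock
Webcam | 7
Monitor | 97
Phone | 107
Camera | 164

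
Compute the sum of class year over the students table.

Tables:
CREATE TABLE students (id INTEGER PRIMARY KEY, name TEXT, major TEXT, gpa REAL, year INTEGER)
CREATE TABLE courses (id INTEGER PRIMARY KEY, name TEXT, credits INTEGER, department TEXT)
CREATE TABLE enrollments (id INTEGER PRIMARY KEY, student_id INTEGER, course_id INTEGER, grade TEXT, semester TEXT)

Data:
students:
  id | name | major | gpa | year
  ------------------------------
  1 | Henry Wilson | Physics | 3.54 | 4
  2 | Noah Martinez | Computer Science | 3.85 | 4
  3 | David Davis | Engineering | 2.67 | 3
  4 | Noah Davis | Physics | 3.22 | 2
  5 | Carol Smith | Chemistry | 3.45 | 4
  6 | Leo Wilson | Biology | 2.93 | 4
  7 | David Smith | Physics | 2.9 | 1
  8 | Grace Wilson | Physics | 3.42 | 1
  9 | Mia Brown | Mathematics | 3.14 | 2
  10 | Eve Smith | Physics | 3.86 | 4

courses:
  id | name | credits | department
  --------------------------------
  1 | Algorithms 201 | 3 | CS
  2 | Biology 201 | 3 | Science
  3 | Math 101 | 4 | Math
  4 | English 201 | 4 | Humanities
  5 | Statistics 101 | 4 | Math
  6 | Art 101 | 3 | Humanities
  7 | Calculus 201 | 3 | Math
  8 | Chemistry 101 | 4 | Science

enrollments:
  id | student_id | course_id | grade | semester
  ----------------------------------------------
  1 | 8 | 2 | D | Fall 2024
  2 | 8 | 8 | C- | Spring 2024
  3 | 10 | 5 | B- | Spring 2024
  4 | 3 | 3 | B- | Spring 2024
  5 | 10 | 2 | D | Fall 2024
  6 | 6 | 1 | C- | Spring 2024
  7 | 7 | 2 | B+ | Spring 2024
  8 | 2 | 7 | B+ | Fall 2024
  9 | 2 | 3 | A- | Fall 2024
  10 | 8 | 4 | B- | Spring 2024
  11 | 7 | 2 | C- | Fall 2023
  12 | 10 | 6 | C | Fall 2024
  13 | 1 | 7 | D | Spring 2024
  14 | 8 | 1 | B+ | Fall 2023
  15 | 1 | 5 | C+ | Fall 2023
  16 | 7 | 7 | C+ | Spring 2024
SELECT SUM(year) FROM students

Execution result:
29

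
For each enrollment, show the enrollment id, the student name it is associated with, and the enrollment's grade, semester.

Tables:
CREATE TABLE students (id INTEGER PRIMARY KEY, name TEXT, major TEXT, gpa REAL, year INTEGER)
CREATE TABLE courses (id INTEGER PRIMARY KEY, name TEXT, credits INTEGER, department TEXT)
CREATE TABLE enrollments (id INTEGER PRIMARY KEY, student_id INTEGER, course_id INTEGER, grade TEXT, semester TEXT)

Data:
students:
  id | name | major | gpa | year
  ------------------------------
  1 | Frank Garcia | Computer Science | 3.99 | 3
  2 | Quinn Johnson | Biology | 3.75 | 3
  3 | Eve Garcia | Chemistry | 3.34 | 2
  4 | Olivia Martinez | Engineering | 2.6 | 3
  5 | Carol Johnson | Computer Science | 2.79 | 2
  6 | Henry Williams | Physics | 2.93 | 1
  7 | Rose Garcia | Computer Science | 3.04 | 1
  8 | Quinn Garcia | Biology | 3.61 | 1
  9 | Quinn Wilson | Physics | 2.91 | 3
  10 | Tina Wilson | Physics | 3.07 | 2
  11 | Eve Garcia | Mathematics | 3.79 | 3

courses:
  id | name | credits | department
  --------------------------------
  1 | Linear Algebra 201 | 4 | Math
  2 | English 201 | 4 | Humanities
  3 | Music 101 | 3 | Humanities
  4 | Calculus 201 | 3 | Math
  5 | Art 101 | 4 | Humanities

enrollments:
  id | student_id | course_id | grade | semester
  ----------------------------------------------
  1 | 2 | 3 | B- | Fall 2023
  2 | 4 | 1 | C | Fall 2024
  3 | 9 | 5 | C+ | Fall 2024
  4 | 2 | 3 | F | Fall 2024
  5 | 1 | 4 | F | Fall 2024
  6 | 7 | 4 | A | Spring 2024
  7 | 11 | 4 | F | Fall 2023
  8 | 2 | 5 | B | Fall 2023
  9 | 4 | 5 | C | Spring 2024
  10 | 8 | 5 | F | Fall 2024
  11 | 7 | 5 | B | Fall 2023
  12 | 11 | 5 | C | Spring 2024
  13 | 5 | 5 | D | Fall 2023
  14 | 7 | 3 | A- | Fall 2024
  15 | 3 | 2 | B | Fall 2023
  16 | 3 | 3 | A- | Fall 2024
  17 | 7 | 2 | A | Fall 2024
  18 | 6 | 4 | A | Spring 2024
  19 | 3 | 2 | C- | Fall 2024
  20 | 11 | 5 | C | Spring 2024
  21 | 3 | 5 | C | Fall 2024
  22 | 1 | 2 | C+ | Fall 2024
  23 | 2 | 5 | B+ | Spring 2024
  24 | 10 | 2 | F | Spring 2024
SELECT c.id, p.name AS student, c.grade, c.semester FROM enrollments c JOIN students p ON c.student_id = p.id

Execution result:
id | student | grade | semester
1 | Quinn Johnson | B- | Fall 2023
2 | Olivia Martinez | C | Fall 2024
3 | Quinn Wilson | C+ | Fall 2024
4 | Quinn Johnson | F | Fall 2024
5 | Frank Garcia | F | Fall 2024
6 | Rose Garcia | A | Spring 2024
7 | Eve Garcia | F | Fall 2023
8 | Quinn Johnson | B | Fall 2023
9 | Olivia Martinez | C | Spring 2024
10 | Quinn Garcia | F | Fall 2024
11 | Rose Garcia | B | Fall 2023
12 | Eve Garcia | C | Spring 2024
13 | Carol Johnson | D | Fall 2023
14 | Rose Garcia | A- | Fall 2024
15 | Eve Garcia | B | Fall 2023
16 | Eve Garcia | A- | Fall 2024
17 | Rose Garcia | A | Fall 2024
18 | Henry Williams | A | Spring 2024
19 | Eve Garcia | C- | Fall 2024
20 | Eve Garcia | C | Spring 2024
21 | Eve Garcia | C | Fall 2024
22 | Frank Garcia | C+ | Fall 2024
23 | Quinn Johnson | B+ | Spring 2024
24 | Tina Wilson | F | Spring 2024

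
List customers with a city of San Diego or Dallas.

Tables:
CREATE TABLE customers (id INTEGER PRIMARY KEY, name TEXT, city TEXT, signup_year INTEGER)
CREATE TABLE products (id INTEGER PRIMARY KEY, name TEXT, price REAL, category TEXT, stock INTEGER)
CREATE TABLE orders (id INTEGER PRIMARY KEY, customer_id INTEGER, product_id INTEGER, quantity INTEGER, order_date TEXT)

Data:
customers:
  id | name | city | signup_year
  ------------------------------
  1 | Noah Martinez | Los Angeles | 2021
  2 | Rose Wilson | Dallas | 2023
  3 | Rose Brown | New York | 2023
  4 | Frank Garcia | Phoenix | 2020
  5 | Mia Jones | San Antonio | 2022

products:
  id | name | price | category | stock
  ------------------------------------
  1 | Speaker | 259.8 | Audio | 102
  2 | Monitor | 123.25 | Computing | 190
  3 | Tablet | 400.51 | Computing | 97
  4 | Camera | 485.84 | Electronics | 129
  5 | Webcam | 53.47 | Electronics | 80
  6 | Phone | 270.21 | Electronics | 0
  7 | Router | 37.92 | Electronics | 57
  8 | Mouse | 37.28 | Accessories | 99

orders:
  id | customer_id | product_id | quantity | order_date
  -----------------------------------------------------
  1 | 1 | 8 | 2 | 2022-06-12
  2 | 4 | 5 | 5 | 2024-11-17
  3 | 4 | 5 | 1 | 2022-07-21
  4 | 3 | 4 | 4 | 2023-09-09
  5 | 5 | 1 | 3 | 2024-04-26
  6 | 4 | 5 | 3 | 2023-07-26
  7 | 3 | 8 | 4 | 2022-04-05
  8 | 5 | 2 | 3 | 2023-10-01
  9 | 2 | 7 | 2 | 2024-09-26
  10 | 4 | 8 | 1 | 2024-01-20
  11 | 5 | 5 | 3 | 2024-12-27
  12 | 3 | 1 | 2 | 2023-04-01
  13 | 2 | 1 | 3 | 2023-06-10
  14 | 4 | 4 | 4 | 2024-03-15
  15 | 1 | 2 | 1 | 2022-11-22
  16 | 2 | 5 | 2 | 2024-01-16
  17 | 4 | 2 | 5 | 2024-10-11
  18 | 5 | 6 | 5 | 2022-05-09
SELECT name, city FROM customers WHERE city IN ('San Diego', 'Dallas')

Execution result:
name | city
Rose Wilson | Dallas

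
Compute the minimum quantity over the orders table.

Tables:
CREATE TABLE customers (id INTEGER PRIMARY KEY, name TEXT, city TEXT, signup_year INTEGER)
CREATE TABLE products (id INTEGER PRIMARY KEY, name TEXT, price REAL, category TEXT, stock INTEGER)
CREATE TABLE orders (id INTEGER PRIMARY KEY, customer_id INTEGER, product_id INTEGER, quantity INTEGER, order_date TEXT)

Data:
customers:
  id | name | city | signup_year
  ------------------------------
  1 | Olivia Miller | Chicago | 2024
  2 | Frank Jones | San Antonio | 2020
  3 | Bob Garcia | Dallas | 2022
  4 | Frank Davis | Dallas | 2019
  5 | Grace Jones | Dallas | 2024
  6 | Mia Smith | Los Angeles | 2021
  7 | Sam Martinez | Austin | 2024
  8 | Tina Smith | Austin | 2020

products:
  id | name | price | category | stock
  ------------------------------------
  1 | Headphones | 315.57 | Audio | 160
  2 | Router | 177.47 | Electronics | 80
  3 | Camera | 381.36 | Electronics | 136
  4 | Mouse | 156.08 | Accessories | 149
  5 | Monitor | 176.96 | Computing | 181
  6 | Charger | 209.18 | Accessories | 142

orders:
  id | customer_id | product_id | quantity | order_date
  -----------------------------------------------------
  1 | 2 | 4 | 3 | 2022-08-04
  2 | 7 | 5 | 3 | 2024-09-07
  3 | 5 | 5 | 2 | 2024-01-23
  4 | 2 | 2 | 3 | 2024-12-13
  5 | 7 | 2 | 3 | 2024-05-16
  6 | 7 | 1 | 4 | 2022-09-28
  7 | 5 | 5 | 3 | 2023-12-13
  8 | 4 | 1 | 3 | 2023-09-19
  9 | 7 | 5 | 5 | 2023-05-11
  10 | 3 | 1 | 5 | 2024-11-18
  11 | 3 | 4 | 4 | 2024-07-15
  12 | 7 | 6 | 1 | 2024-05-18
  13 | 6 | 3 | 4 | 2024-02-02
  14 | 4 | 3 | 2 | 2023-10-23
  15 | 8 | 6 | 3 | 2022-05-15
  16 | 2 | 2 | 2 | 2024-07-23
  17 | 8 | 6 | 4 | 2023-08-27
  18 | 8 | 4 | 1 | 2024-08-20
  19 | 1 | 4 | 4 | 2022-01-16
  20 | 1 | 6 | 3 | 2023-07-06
SELECT MIN(quantity) FROM orders

Execution result:
1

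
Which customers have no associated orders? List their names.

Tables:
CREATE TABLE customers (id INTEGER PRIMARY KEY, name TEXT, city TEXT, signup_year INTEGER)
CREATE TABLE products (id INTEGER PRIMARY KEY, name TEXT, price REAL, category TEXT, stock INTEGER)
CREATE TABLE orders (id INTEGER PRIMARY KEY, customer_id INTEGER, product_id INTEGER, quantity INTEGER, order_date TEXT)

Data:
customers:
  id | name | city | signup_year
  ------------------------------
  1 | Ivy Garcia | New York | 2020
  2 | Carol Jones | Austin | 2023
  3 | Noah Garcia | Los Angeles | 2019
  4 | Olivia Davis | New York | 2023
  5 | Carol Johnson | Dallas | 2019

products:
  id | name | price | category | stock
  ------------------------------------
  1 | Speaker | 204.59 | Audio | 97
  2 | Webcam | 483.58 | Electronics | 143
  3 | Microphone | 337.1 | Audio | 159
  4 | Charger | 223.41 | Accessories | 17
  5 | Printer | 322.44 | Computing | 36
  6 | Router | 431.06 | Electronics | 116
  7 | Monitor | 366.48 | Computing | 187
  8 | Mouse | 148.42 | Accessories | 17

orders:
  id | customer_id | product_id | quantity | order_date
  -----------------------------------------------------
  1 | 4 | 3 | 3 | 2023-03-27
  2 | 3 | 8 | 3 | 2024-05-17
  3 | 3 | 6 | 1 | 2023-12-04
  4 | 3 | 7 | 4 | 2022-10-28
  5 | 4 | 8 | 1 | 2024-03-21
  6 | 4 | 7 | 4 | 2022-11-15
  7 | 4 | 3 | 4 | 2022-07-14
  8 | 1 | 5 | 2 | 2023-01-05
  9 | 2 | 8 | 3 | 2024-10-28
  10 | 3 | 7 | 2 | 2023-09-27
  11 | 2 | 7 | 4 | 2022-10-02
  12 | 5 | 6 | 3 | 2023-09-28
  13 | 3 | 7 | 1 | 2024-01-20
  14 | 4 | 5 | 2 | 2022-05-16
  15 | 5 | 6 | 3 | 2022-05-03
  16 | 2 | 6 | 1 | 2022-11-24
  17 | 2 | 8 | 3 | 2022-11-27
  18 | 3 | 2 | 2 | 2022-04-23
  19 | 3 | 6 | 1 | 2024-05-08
SELECT p.name FROM customers p LEFT JOIN orders c ON c.customer_id = p.id WHERE c.id IS NULL

Execution result:
(no rows)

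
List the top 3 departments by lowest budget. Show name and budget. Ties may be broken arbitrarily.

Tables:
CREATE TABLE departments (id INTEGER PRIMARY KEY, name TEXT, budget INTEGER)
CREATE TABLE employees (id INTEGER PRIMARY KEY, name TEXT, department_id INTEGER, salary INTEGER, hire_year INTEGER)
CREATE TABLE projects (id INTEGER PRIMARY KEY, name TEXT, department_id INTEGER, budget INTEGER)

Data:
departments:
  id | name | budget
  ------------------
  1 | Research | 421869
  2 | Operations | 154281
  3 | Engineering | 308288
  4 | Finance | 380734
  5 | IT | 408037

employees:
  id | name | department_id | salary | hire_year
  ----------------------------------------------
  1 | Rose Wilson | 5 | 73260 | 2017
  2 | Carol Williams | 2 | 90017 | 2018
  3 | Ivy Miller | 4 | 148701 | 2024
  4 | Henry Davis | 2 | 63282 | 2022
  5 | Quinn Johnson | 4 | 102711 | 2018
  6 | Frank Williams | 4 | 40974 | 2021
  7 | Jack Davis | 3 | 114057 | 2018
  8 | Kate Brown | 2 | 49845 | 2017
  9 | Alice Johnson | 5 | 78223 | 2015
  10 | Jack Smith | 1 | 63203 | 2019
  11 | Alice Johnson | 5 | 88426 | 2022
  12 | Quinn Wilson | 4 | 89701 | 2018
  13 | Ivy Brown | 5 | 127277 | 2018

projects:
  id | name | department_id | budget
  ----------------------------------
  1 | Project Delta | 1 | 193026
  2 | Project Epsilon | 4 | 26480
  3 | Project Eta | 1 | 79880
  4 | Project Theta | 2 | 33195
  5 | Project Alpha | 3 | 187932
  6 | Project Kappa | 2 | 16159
SELECT name, budget FROM departments ORDER BY budget ASC LIMIT 3

Execution result:
name | budget
Operations | 154281
Engineering | 308288
Finance | 380734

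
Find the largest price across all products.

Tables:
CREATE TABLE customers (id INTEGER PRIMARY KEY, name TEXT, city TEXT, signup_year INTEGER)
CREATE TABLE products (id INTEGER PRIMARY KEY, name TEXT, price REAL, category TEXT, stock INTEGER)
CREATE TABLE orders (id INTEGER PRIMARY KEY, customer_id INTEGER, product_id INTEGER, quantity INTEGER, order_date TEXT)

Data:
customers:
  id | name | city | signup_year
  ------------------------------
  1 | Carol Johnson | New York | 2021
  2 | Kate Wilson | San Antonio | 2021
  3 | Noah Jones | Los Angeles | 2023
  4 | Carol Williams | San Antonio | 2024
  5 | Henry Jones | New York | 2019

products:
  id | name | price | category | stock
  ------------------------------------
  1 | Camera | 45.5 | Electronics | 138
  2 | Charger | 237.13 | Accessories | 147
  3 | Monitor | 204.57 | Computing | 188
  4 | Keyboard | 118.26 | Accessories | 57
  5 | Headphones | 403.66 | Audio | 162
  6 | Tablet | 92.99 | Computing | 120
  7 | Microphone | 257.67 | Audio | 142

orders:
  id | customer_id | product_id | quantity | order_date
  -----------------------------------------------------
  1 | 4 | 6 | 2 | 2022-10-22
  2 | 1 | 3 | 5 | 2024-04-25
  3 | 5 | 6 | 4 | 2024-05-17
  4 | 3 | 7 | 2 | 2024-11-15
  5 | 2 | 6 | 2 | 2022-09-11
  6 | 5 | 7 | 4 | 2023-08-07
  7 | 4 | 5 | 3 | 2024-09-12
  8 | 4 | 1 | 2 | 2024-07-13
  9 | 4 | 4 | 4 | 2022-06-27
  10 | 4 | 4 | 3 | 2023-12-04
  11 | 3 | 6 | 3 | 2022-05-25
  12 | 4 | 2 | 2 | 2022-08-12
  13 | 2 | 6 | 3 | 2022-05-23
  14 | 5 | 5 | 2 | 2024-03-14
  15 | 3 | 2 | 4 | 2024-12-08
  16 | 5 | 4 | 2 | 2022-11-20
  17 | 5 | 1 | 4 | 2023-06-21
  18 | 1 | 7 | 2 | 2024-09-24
SELECT MAX(price) FROM products

Execution result:
403.66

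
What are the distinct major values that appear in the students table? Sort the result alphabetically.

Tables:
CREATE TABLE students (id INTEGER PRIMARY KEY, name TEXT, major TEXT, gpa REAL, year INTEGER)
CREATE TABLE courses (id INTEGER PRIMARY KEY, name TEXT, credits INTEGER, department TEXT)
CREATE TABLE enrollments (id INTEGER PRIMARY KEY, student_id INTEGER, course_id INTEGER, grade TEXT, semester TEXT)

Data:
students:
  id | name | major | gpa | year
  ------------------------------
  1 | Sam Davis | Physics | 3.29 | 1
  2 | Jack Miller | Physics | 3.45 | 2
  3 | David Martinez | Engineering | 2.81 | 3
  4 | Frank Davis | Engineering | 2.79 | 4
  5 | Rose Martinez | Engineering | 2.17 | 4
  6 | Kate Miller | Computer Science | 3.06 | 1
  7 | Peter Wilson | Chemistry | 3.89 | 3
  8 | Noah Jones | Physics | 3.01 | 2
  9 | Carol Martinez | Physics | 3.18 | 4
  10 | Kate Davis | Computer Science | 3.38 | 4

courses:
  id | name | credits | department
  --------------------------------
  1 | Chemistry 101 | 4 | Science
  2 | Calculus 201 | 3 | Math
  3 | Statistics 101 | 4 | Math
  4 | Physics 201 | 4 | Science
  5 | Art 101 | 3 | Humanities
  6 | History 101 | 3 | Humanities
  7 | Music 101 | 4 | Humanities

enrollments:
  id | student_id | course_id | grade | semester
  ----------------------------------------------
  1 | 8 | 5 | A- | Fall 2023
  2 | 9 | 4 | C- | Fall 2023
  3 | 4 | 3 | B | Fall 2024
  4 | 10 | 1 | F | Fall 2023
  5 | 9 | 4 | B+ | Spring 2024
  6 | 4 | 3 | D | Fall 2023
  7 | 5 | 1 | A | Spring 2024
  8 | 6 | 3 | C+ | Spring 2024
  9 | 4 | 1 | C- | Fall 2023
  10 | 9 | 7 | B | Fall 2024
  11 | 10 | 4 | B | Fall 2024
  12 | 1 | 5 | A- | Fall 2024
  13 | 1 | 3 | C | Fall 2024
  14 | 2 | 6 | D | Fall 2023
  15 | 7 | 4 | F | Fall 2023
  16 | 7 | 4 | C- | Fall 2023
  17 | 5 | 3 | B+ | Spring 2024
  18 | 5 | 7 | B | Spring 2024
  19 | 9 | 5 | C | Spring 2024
SELECT DISTINCT major FROM students ORDER BY major

Execution result:
major
Chemistry
Computer Science
Engineering
Physics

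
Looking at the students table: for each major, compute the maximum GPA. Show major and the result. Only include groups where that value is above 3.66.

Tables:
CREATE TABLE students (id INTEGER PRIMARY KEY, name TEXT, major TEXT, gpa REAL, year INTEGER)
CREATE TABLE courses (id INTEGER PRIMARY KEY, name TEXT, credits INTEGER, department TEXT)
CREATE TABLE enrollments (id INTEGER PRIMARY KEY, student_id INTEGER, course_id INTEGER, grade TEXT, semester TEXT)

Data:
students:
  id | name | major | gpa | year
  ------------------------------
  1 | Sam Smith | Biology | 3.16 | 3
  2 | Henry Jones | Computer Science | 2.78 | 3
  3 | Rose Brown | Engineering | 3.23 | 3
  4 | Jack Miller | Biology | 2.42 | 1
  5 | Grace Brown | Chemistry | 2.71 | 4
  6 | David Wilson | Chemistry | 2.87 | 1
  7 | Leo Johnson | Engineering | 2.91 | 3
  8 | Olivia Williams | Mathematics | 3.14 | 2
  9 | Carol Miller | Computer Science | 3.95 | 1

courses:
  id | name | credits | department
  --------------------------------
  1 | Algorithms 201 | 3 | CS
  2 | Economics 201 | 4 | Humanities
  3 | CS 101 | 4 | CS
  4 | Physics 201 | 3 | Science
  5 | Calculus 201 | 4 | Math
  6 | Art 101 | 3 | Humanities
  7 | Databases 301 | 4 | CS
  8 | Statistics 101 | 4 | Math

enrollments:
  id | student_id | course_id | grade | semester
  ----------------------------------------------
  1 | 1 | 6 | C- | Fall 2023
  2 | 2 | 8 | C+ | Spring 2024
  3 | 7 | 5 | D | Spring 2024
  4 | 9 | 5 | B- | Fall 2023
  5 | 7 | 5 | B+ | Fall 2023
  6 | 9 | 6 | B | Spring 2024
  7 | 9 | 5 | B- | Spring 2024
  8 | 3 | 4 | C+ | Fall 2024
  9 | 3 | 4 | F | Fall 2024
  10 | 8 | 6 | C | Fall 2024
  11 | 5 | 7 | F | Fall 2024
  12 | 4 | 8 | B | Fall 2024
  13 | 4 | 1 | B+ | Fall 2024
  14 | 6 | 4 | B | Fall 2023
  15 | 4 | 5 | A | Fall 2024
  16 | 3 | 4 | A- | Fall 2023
SELECT major, MAX(gpa) AS max_gpa FROM students GROUP BY major HAVING MAX(gpa) > 3.66

Execution result:
major | max_gpa
Computer Science | 3.95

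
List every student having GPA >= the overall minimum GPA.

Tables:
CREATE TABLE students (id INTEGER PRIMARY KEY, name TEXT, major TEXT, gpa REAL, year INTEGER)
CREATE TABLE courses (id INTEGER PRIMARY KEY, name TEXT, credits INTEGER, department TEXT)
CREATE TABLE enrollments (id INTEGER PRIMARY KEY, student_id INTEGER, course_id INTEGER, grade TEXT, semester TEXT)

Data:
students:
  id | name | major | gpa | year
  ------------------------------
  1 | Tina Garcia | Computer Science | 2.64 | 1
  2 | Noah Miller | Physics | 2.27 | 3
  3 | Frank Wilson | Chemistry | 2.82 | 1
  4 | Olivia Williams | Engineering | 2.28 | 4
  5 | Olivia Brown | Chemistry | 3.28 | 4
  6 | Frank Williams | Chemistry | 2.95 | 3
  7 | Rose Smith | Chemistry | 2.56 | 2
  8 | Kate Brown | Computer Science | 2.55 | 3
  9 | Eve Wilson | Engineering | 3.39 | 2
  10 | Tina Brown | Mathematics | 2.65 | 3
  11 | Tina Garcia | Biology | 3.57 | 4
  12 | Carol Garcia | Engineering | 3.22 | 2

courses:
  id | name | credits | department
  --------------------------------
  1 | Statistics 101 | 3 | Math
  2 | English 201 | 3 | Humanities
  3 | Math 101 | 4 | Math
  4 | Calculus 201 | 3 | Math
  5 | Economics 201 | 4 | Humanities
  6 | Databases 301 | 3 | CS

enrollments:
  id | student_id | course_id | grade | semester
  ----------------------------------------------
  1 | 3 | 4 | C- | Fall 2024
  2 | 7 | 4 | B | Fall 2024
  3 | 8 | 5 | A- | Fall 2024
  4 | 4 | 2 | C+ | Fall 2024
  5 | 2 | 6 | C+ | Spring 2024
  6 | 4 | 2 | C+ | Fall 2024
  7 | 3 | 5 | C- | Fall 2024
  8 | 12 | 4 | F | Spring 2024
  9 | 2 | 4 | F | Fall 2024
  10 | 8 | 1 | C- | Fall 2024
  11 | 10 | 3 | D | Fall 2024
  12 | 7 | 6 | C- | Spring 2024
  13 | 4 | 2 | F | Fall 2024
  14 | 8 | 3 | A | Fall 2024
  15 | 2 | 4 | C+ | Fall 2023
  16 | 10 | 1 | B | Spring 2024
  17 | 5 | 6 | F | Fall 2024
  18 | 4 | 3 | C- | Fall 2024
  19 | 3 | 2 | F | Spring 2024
SELECT name, gpa FROM students WHERE gpa >= (SELECT MIN(gpa) FROM students)

Execution result:
name | gpa
Tina Garcia | 2.64
Noah Miller | 2.27
Frank Wilson | 2.82
Olivia Williams | 2.28
Olivia Brown | 3.28
Frank Williams | 2.95
Rose Smith | 2.56
Kate Brown | 2.55
Eve Wilson | 3.39
Tina Brown | 2.65
Tina Garcia | 3.57
Carol Garcia | 3.22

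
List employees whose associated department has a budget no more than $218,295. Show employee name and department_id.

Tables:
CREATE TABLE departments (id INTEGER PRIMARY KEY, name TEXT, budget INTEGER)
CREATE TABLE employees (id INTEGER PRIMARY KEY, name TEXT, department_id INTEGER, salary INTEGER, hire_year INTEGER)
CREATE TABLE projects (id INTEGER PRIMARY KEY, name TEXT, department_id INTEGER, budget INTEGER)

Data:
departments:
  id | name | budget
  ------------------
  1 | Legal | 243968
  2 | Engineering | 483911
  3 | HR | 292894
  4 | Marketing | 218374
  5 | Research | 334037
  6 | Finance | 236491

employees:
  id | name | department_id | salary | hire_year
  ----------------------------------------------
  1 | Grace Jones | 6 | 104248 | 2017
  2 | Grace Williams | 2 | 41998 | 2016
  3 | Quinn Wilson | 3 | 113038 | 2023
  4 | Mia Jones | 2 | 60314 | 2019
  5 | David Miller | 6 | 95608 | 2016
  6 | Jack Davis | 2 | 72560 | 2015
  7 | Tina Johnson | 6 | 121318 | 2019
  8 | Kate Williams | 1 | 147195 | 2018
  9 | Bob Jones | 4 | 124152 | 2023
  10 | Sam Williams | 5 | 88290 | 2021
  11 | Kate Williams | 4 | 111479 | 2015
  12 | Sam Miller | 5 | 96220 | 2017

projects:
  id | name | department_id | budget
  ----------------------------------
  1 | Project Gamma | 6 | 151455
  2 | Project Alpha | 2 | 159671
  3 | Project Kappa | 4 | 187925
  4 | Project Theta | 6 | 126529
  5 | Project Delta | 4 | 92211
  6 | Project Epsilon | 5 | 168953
SELECT name, department_id FROM employees WHERE department_id IN (SELECT id FROM departments WHERE budget <= 218295)

Execution result:
(no rows)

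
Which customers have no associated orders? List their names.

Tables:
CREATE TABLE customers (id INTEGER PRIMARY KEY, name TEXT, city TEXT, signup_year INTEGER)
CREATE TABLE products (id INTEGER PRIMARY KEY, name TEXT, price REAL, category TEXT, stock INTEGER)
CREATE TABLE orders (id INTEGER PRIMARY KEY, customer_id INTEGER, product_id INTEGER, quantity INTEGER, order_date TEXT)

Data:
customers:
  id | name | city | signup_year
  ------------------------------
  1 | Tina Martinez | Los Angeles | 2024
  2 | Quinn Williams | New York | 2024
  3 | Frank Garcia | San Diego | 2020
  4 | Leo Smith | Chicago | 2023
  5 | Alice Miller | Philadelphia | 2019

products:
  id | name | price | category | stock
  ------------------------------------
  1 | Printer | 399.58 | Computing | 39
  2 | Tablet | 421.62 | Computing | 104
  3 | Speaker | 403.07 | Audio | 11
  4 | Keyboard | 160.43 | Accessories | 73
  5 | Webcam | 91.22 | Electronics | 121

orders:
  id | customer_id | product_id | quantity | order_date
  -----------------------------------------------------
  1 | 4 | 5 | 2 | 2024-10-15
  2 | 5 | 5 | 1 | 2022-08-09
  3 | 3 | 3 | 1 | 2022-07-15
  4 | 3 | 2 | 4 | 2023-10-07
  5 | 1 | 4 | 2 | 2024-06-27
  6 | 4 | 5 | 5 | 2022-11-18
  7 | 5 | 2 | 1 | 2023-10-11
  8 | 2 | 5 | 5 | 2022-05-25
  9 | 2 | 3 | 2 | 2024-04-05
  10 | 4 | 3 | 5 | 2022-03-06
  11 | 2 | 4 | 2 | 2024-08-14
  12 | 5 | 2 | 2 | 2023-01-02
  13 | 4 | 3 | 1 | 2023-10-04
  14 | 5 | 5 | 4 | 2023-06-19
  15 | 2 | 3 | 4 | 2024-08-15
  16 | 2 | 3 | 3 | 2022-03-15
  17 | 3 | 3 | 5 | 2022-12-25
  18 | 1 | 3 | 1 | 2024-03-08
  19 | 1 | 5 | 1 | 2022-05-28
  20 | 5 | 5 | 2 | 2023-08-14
SELECT p.name FROM customers p LEFT JOIN orders c ON c.customer_id = p.id WHERE c.id IS NULL

Execution result:
(no rows)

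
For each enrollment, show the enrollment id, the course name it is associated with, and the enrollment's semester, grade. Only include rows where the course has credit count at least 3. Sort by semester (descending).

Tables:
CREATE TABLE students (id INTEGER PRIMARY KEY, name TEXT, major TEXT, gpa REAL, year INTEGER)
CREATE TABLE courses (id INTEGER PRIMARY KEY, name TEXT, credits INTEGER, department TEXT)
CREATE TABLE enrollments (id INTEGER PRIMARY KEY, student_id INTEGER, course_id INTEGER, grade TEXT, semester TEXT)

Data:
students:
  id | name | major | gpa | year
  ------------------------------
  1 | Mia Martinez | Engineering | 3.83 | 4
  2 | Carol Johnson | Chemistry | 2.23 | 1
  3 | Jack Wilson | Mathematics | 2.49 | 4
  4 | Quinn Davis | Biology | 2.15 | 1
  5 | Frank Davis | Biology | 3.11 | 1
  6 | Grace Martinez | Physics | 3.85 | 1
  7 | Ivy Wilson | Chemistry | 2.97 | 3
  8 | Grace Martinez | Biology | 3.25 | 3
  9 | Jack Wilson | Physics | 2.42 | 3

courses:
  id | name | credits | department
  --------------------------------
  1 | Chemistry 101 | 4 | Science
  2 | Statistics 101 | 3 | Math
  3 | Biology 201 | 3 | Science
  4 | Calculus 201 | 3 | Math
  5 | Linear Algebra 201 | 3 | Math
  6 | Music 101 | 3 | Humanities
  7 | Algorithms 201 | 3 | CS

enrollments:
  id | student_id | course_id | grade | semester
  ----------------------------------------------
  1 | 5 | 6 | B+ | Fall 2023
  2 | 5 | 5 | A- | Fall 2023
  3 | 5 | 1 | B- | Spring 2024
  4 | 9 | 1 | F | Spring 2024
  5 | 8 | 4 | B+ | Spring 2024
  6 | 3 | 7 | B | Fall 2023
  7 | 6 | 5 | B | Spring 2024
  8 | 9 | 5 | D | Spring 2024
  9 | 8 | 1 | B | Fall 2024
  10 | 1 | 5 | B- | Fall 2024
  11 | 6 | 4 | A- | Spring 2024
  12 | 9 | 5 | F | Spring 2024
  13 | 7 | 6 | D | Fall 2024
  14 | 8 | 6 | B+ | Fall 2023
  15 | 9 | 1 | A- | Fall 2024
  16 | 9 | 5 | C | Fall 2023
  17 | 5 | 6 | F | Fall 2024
SELECT c.id, p.name AS course, c.semester, c.grade FROM enrollments c JOIN courses p ON c.course_id = p.id WHERE p.credits >= 3 ORDER BY c.semester DESC

Execution result:
id | course | semester | grade
3 | Chemistry 101 | Spring 2024 | B-
4 | Chemistry 101 | Spring 2024 | F
5 | Calculus 201 | Spring 2024 | B+
7 | Linear Algebra 201 | Spring 2024 | B
8 | Linear Algebra 201 | Spring 2024 | D
11 | Calculus 201 | Spring 2024 | A-
12 | Linear Algebra 201 | Spring 2024 | F
9 | Chemistry 101 | Fall 2024 | B
10 | Linear Algebra 201 | Fall 2024 | B-
13 | Music 101 | Fall 2024 | D
15 | Chemistry 101 | Fall 2024 | A-
17 | Music 101 | Fall 2024 | F
1 | Music 101 | Fall 2023 | B+
2 | Linear Algebra 201 | Fall 2023 | A-
6 | Algorithms 201 | Fall 2023 | B
14 | Music 101 | Fall 2023 | B+
16 | Linear Algebra 201 | Fall 2023 | C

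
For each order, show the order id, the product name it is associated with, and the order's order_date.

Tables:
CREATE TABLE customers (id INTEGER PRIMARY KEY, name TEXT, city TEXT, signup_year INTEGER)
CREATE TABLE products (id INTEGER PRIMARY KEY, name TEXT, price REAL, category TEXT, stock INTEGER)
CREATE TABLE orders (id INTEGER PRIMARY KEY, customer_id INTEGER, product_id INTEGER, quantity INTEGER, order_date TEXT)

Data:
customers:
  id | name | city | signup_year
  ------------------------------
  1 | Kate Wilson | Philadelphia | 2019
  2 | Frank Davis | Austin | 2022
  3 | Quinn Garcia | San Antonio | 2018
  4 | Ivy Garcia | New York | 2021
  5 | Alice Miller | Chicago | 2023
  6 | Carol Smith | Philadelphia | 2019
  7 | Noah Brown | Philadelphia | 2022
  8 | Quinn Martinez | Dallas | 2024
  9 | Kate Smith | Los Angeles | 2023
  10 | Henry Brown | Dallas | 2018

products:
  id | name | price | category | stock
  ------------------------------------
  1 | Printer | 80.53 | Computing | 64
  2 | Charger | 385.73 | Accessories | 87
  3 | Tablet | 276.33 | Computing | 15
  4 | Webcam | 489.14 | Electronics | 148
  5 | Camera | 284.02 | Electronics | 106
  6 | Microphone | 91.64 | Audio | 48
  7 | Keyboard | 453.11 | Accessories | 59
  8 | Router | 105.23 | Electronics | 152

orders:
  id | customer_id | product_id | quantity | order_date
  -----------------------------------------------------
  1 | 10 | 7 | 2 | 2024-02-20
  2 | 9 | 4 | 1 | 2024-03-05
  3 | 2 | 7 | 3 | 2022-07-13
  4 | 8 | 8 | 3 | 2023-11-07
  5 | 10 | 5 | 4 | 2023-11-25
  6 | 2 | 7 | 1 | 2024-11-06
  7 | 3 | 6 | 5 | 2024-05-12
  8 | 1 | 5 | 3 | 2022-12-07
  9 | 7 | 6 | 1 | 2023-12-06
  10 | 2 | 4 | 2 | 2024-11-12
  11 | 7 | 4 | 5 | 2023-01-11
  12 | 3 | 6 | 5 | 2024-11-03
SELECT c.id, p.name AS product, c.order_date FROM orders c JOIN products p ON c.product_id = p.id

Execution result:
id | product | order_date
1 | Keyboard | 2024-02-20
2 | Webcam | 2024-03-05
3 | Keyboard | 2022-07-13
4 | Router | 2023-11-07
5 | Camera | 2023-11-25
6 | Keyboard | 2024-11-06
7 | Microphone | 2024-05-12
8 | Camera | 2022-12-07
9 | Microphone | 2023-12-06
10 | Webcam | 2024-11-12
11 | Webcam | 2023-01-11
12 | Microphone | 2024-11-03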